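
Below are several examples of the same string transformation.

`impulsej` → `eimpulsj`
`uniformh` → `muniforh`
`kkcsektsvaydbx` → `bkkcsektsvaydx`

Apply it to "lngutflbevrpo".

plngutflbevro

The rule is to move the last character to the front, then swap the first and last characters.
Starting from "lngutflbevrpo": after the first operation, "olngutflbevrp"; after the second, "plngutflbevro".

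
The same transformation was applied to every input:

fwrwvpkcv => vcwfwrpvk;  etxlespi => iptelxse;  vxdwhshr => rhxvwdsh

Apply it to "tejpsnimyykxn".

nxetpjnsmiyyk

Each output is the input with this applied: move the last 2 characters to the front (rotate right by 2), then swap each adjacent pair of characters (1↔2, 3↔4, ...).
For "tejpsnimyykxn", step one produces "xntejpsnimyyk"; step two turns that into "nxetpjnsmiyyk".
(Check on "fwrwvpkcv": → "cvfwrwvpk" → "vcwfwrpvk" ✓)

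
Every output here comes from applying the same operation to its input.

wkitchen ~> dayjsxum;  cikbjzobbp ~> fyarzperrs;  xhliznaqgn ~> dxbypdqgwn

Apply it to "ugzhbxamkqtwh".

The transformation: shift every letter 10 places backward in the alphabet (wrapping around), then swap the first and last characters.
Working it through for "ugzhbxamkqtwh": intermediate "kwpxrnqcagjmx", final "xwpxrnqcagjmk".

xwpxrnqcagjmk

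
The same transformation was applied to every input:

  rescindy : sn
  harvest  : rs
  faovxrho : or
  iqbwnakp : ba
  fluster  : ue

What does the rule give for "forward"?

In each case the input is transformed by: keep one character in every 3, starting at position 3 (positions 3rd, 6th, 9th, ...).
Doing the same to "forward": "rr".

rr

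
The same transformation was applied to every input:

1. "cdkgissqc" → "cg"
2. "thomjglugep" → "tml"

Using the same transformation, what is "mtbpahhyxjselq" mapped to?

mphj

Rule — keep one character in every 3, starting at position 1 (positions 1st, 4th, 7th, ...), then delete the last character.
For "mtbpahhyxjselq", step one produces "mphjl"; step two turns that into "mphj".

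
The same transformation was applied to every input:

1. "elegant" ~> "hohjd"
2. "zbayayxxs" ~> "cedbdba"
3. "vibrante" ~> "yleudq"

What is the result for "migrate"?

pljud

The transformation: delete the last 2 characters, then shift every letter 3 places forward in the alphabet (wrapping around).
For "migrate", step one produces "migra"; step two turns that into "pljud".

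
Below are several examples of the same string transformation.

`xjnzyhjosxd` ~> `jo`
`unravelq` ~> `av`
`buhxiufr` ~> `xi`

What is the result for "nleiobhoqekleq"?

Looking at the pairs, the operation is to move the last 3 characters to the front (rotate right by 3), then keep only the last 2 characters.
Working it through for "nleiobhoqekleq": intermediate "leqnleiobhoqek", final "ek".

ek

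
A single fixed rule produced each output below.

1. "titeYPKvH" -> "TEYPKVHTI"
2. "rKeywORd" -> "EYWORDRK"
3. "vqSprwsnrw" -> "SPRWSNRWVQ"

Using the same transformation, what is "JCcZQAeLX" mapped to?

CZQAELXJC

What's happening: move the first 2 characters to the end (rotate left by 2), then convert every letter to uppercase.
"JCcZQAeLX" → "CZQAELXJC".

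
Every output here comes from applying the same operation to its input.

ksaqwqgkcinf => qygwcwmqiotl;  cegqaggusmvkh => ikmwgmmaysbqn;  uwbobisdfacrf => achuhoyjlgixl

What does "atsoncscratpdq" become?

The pattern: shift every letter 6 places forward in the alphabet (wrapping around).
So "atsoncscratpdq" becomes "gzyutiyixgzvjw".

gzyutiyixgzvjw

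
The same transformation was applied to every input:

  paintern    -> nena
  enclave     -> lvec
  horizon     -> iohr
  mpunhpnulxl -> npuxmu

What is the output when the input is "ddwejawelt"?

The pattern: move the first 3 characters to the end (rotate left by 3), then keep every other character starting from the first (positions 1st, 3rd, 5th, ...).
"ddwejawelt" → "ejaweltddw" → "eaetd".

eaetd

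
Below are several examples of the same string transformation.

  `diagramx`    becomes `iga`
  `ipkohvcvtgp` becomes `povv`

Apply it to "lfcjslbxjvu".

fjlx

What's happening: delete the last 2 characters, then keep every other character starting from the second (positions 2nd, 4th, 6th, ...).
Starting from "lfcjslbxjvu": after the first operation, "lfcjslbxj"; after the second, "fjlx".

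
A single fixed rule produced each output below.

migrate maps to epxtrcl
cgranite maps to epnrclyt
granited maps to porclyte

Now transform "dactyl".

Rule — move the last 2 characters to the front (rotate right by 2), then shift every letter 11 places forward in the alphabet (wrapping around).
On "dactyl": the first step gives "yldact", and the second then gives "jwolne".
(Check on "granited": → "edgranit" → "porclyte" ✓)

jwolne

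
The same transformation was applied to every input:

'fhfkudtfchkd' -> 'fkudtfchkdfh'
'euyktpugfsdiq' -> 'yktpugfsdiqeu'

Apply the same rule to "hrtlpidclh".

Each output is the input with this applied: move the first 2 characters to the end (rotate left by 2).
So "hrtlpidclh" becomes "tlpidclhhr".

tlpidclhhr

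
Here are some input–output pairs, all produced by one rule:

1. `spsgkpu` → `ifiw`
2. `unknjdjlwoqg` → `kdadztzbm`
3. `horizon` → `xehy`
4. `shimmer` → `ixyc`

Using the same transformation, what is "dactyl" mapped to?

The transformation: delete the last 3 characters, then shift every letter 10 places backward in the alphabet (wrapping around).
On "dactyl": the first step gives "dac", and the second then gives "tqs".

tqs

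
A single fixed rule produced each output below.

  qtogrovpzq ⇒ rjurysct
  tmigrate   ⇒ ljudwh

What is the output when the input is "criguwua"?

ljxzxd

Each output is the input with this applied: delete the first 2 characters, then shift every letter 3 places forward in the alphabet (wrapping around).
For "criguwua" the result is "ljxzxd".
(Check on "tmigrate": → "igrate" → "ljudwh" ✓)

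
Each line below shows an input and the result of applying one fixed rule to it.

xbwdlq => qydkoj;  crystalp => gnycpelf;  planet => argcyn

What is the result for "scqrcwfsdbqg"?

The transformation: shift every letter 13 places forward in the alphabet (wrapping around) — i.e. ROT13, then swap the front and back halves of the string.
For "scqrcwfsdbqg", step one produces "fpdepjsfqodt"; step two turns that into "sfqodtfpdepj".
(Check on "crystalp": → "pelfgnyc" → "gnycpelf" ✓)

sfqodtfpdepj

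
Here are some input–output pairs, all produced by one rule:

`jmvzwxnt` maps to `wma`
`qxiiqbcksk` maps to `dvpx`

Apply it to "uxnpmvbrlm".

hcoz

The pattern: keep one character in every 3, starting at position 1 (positions 1st, 4th, 7th, ...), then shift every letter 13 places forward in the alphabet (wrapping around) — i.e. ROT13.
"uxnpmvbrlm" → "upbm" → "hcoz".
(Check on "jmvzwxnt": → "jzn" → "wma" ✓)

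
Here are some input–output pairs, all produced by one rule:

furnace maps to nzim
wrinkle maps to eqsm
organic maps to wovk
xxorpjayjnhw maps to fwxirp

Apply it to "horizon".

pzhv

The pattern: keep every other character starting from the first (positions 1st, 3rd, 5th, ...), then shift every letter 8 places forward in the alphabet (wrapping around).
Working it through for "horizon": intermediate "hrzn", final "pzhv".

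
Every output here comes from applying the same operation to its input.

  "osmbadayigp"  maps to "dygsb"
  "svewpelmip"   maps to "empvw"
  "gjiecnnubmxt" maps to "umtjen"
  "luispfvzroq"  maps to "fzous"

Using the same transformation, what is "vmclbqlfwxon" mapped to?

fxnmlq

The pattern: keep every other character starting from the second (positions 2nd, 4th, 6th, ...), then move the last 3 characters to the front (rotate right by 3).
On "vmclbqlfwxon": the first step gives "mlqfxn", and the second then gives "fxnmlq".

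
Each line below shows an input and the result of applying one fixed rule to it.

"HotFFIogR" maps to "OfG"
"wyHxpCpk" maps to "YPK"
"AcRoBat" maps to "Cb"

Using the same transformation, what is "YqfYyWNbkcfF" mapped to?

Looking at the pairs, the operation is to flip the case of every letter, then keep one character in every 3, starting at position 2 (positions 2nd, 5th, 8th, ...).
Starting from "YqfYyWNbkcfF": after the first operation, "yQFyYwnBKCFf"; after the second, "QYBF".

QYBF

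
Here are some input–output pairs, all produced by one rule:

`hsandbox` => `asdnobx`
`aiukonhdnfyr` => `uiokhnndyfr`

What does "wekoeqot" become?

The transformation: delete the first character, then swap each adjacent pair of characters (1↔2, 3↔4, ...).
On "wekoeqot" that produces "keeooqt".

keeooqt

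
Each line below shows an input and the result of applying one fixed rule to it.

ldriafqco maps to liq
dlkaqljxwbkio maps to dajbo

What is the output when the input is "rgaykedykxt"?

The pattern: keep one character in every 3, starting at position 1 (positions 1st, 4th, 7th, ...).
So "rgaykedykxt" becomes "rydx".

rydx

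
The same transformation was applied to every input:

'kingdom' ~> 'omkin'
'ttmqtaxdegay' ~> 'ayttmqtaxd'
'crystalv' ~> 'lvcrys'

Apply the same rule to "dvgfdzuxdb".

What's happening: move the last 2 characters to the front (rotate right by 2), then delete the last 2 characters.
On "dvgfdzuxdb": the first step gives "dbdvgfdzux", and the second then gives "dbdvgfdz".

dbdvgfdz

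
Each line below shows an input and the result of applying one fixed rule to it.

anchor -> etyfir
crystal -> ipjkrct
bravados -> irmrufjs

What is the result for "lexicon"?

Each output is the input with this applied: shift every letter 9 places backward in the alphabet (wrapping around), then move the first character to the end.
"lexicon" → "cvoztfe" → "voztfec".

voztfec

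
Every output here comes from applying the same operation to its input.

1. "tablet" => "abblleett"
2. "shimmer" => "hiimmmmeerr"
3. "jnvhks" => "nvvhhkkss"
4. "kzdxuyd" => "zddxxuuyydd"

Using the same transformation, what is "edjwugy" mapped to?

What's happening: double every character, then delete the first 3 characters.
Applying both steps to "edjwugy": "eeddjjwwuuggyy", then "djjwwuuggyy".

djjwwuuggyy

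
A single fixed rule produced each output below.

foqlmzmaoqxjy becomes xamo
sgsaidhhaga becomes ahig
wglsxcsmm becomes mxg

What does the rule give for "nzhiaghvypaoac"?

The rule is to keep one character in every 3, starting at position 2 (positions 2nd, 5th, 8th, ...), then reverse the string.
Doing the same to "nzhiaghvypaoac": "cavaz".

cavaz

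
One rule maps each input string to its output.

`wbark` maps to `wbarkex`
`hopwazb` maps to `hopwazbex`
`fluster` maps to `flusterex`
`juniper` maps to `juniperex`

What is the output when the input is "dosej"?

What's happening: append "ex".
So "dosej" becomes "dosejex".

dosejex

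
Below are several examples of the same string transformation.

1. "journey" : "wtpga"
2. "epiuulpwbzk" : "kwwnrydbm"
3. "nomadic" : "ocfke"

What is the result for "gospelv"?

urgnx

What's happening: delete the first 2 characters, then shift every letter 2 places forward in the alphabet (wrapping around).
Applying both steps to "gospelv": "spelv", then "urgnx".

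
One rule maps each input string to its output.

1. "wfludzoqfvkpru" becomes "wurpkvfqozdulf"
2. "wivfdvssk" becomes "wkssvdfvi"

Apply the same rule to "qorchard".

qdrahcro

Rule — move the first character to the end, then reverse the string.
Working it through for "qorchard": intermediate "orchardq", final "qdrahcro".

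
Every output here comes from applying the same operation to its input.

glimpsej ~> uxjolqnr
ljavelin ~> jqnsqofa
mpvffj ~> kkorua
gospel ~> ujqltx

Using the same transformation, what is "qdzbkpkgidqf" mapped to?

Each output is the input with this applied: swap the front and back halves of the string, then shift every letter 5 places forward in the alphabet (wrapping around).
"qdzbkpkgidqf" → "kgidqfqdzbkp" → "plnivkviegpu".
(Check on "ljavelin": → "elinljav" → "jqnsqofa" ✓)

plnivkviegpu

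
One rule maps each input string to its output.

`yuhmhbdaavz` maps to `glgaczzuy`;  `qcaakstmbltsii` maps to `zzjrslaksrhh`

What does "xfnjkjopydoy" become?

Looking at the pairs, the operation is to delete the first 2 characters, then shift every letter 1 place backward in the alphabet (wrapping around).
On "xfnjkjopydoy": the first step gives "njkjopydoy", and the second then gives "mijinoxcnx".

mijinoxcnx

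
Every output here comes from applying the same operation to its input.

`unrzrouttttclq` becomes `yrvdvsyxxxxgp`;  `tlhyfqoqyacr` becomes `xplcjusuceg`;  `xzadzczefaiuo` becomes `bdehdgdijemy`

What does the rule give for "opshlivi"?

What's happening: shift every letter 4 places forward in the alphabet (wrapping around), then delete the last character.
Doing the same to "opshlivi": "stwlpmz".

stwlpmz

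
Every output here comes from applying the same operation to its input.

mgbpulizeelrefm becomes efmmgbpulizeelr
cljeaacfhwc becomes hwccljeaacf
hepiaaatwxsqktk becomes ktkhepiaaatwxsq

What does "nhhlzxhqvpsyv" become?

The transformation: move the last 3 characters to the front (rotate right by 3).
For "nhhlzxhqvpsyv" the result is "syvnhhlzxhqvp".

syvnhhlzxhqvp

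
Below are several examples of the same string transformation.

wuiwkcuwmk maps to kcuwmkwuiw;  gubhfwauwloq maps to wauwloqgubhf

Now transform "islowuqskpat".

In each case the input is transformed by: swap the front and back halves of the string, then move the last character to the front.
"islowuqskpat" → "qskpatislowu" → "uqskpatislow".

uqskpatislow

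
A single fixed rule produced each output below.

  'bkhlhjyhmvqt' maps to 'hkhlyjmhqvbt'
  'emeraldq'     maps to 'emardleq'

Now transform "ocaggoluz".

acgglozuo

The rule is to move the first character to the end, then swap each adjacent pair of characters (1↔2, 3↔4, ...).
Working it through for "ocaggoluz": intermediate "caggoluzo", final "acgglozuo".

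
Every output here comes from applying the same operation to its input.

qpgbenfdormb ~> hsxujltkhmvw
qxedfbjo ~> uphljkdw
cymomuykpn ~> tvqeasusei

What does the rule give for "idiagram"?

sgxmgojo

The transformation: shift every letter 6 places forward in the alphabet (wrapping around), then reverse the string.
On "idiagram": the first step gives "ojogmxgs", and the second then gives "sgxmgojo".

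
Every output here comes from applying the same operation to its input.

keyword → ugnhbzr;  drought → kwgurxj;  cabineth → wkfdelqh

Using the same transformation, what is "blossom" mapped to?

Looking at the pairs, the operation is to move the last 2 characters to the front (rotate right by 2), then shift every letter 3 places forward in the alphabet (wrapping around).
For "blossom" the result is "rpeorvv".

rpeorvv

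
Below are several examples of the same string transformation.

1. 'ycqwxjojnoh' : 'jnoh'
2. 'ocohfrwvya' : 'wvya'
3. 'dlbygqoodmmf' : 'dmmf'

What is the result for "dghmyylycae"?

Rule — keep only the last 4 characters.
For "dghmyylycae" the result is "ycae".

ycae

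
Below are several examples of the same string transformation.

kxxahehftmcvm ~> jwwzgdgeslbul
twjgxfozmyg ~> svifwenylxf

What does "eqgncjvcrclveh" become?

Looking at the pairs, the operation is to shift every letter 1 place backward in the alphabet (wrapping around).
Doing the same to "eqgncjvcrclveh": "dpfmbiubqbkudg".

dpfmbiubqbkudg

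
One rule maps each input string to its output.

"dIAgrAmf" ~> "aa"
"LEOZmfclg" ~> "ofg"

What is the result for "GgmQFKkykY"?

Rule — keep one character in every 3, starting at position 3 (positions 3rd, 6th, 9th, ...), then convert every letter to lowercase.
So "GgmQFKkykY" becomes "mkk".
(Check on "LEOZmfclg": → "Ofg" → "ofg" ✓)

mkk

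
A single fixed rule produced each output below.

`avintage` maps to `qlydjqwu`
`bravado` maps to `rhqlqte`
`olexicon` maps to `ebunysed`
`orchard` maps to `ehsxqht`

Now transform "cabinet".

Looking at the pairs, the operation is to shift every letter 10 places backward in the alphabet (wrapping around).
Applying that to "cabinet" gives "sqryduj".

sqryduj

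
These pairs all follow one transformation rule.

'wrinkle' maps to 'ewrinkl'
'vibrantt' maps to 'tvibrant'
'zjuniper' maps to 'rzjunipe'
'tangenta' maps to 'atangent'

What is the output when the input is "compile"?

ecompil

The transformation: move the last character to the front.
On "compile" that produces "ecompil".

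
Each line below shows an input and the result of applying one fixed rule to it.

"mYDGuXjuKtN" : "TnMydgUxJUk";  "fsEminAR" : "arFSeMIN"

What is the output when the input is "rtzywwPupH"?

The transformation: flip the case of every letter, then move the last 2 characters to the front (rotate right by 2).
"rtzywwPupH" → "RTZYWWpUPh" → "PhRTZYWWpU".

PhRTZYWWpU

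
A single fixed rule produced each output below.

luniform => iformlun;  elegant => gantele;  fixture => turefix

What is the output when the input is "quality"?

The transformation: move the first 3 characters to the end (rotate left by 3).
"quality" → "lityqua".

lityqua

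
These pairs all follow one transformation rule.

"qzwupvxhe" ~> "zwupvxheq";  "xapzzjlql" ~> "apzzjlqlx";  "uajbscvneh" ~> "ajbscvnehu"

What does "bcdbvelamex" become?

cdbvelamexb

The rule is to move the first character to the end.
"bcdbvelamex" → "cdbvelamexb".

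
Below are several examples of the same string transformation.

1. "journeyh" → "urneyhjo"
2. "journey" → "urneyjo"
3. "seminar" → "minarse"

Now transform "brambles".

amblesbr

In each case the input is transformed by: move the first 2 characters to the end (rotate left by 2).
So "brambles" becomes "amblesbr".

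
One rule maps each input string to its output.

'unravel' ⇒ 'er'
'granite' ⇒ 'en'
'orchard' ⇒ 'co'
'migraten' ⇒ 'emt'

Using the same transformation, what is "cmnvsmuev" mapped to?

Each output is the input with this applied: sort the characters into alphabetical order, then keep one character in every 3, starting at position 2 (positions 2nd, 5th, 8th, ...).
For "cmnvsmuev", step one produces "cemmnsuvv"; step two turns that into "env".

env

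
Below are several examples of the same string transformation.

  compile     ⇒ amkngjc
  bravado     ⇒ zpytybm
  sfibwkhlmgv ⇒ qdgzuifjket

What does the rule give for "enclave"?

clajytc

Rule — shift every letter 2 places backward in the alphabet (wrapping around).
Doing the same to "enclave": "clajytc".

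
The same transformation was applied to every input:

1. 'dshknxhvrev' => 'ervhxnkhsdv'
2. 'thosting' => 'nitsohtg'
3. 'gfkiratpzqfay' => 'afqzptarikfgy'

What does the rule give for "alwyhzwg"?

wzhywlag

The rule is to move the last character to the front, then reverse the string.
Starting from "alwyhzwg": after the first operation, "galwyhzw"; after the second, "wzhywlag".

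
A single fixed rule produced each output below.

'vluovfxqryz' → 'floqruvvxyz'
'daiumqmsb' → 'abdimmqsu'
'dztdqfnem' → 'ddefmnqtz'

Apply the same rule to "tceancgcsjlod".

acccdegjlnost

Looking at the pairs, the operation is to sort the characters into alphabetical order.
On "tceancgcsjlod" that produces "acccdegjlnost".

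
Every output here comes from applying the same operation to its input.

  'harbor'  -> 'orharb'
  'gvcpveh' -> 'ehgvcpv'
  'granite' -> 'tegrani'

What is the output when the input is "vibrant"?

ntvibra

Looking at the pairs, the operation is to move the last 2 characters to the front (rotate right by 2).
Doing the same to "vibrant": "ntvibra".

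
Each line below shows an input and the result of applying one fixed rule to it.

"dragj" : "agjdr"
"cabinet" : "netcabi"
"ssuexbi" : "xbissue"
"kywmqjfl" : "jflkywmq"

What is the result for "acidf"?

Looking at the pairs, the operation is to move the last 3 characters to the front (rotate right by 3).
"acidf" → "idfac".

idfac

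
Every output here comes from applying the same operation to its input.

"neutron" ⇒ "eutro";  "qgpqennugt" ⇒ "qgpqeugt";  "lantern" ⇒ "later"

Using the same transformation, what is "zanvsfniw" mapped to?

What's happening: remove every "n".
On "zanvsfniw" that produces "zavsfiw".

zavsfiw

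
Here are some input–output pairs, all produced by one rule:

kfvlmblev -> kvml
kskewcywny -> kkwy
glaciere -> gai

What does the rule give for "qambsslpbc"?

In each case the input is transformed by: keep every other character starting from the first (positions 1st, 3rd, 5th, ...), then delete the last character.
Applying both steps to "qambsslpbc": "qmslb", then "qmsl".

qmsl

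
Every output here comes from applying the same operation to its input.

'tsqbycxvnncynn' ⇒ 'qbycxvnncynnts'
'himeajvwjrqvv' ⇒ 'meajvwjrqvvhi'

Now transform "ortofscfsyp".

Looking at the pairs, the operation is to move the first 2 characters to the end (rotate left by 2).
Applying that to "ortofscfsyp" gives "tofscfsypor".

tofscfsypor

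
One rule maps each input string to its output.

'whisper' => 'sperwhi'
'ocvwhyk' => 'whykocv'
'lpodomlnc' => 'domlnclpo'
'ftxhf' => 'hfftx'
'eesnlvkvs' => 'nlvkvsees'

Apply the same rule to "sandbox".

dboxsan

In each case the input is transformed by: move the first 3 characters to the end (rotate left by 3).
Doing the same to "sandbox": "dboxsan".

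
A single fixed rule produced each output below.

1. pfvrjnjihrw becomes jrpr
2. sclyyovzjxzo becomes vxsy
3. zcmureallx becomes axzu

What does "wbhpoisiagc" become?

The rule is to keep one character in every 3, starting at position 1 (positions 1st, 4th, 7th, ...), then move the last 2 characters to the front (rotate right by 2).
Working it through for "wbhpoisiagc": intermediate "wpsg", final "sgwp".

sgwp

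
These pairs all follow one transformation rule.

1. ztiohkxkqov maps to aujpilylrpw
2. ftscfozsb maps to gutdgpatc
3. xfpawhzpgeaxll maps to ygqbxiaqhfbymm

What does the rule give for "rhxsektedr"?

siytflufes

In each case the input is transformed by: shift every letter 1 place forward in the alphabet (wrapping around).
So "rhxsektedr" becomes "siytflufes".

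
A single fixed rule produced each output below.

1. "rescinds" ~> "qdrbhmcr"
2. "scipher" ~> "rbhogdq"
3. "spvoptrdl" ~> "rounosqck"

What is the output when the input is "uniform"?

In each case the input is transformed by: shift every letter 1 place backward in the alphabet (wrapping around).
"uniform" → "tmhenql".

tmhenql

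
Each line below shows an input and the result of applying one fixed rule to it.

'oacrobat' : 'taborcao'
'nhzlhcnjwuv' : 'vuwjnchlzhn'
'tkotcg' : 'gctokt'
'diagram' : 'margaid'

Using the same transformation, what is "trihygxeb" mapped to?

In each case the input is transformed by: reverse the string.
"trihygxeb" → "bexgyhirt".

bexgyhirt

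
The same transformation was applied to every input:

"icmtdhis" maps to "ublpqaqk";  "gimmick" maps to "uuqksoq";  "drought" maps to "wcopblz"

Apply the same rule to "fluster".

cabmznt

Looking at the pairs, the operation is to move the first 2 characters to the end (rotate left by 2), then shift every letter 8 places forward in the alphabet (wrapping around).
Starting from "fluster": after the first operation, "usterfl"; after the second, "cabmznt".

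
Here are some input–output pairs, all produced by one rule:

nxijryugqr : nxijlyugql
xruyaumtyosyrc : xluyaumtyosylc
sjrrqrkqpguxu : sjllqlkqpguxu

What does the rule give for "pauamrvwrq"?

The rule is to replace every "r" with "l".
So "pauamrvwrq" becomes "pauamlvwlq".

pauamlvwlq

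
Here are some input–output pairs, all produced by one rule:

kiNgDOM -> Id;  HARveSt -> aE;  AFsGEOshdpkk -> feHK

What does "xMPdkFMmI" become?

mKM

The pattern: keep one character in every 3, starting at position 2 (positions 2nd, 5th, 8th, ...), then flip the case of every letter.
"xMPdkFMmI" → "Mkm" → "mKM".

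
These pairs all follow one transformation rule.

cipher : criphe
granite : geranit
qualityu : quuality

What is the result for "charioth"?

chhariot

What's happening: swap the first and last characters, then move the last character to the front.
Working it through for "charioth": intermediate "hhariotc", final "chhariot".
(Check on "qualityu": → "uualityq" → "quuality" ✓)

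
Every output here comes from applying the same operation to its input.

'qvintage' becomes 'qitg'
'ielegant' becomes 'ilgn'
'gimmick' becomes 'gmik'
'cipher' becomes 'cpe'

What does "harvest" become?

hret

The rule is to keep every other character starting from the first (positions 1st, 3rd, 5th, ...).
Doing the same to "harvest": "hret".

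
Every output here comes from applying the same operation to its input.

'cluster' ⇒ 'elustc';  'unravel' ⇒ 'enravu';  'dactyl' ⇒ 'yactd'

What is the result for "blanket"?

What's happening: delete the last character, then swap the first and last characters.
Working it through for "blanket": intermediate "blanke", final "elankb".

elankb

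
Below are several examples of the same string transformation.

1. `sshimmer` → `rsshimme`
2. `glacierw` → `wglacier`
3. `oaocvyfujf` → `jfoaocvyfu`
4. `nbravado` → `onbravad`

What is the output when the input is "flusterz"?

The rule is to swap the front and back halves of the string, then move the first 3 characters to the end (rotate left by 3).
So "flusterz" becomes "zfluster".

zfluster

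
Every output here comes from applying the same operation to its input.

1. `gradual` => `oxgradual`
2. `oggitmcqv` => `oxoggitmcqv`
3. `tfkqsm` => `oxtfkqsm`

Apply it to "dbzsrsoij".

oxdbzsrsoij

Rule — prepend "ox".
So "dbzsrsoij" becomes "oxdbzsrsoij".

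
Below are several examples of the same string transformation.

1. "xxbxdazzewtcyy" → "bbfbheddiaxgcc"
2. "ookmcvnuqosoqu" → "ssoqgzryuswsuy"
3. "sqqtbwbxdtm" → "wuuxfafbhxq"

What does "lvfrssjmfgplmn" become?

Each output is the input with this applied: shift every letter 4 places forward in the alphabet (wrapping around).
So "lvfrssjmfgplmn" becomes "pzjvwwnqjktpqr".

pzjvwwnqjktpqr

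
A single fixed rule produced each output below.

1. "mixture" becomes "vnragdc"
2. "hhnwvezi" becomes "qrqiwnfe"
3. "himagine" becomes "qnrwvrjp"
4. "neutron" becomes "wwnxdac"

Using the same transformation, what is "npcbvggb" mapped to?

wkyplpke

The rule is to take characters alternately from the front and the back (1st, last, 2nd, 2nd-last, ...), then shift every letter 9 places forward in the alphabet (wrapping around).
Working it through for "npcbvggb": intermediate "nbpgcgbv", final "wkyplpke".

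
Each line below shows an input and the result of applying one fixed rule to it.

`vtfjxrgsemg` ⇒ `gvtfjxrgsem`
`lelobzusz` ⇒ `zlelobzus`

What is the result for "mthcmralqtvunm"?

mmthcmralqtvun

The rule is to move the last character to the front.
For "mthcmralqtvunm" the result is "mmthcmralqtvun".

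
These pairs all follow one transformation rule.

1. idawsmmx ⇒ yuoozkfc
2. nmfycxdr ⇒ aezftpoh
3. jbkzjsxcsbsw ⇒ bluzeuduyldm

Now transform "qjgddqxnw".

Each output is the input with this applied: shift every letter 2 places forward in the alphabet (wrapping around), then move the first 3 characters to the end (rotate left by 3).
Working it through for "qjgddqxnw": intermediate "sliffszpy", final "ffszpysli".

ffszpysli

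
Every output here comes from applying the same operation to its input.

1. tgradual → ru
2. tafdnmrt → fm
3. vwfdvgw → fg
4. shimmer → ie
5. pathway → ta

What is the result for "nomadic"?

mi

The transformation: keep one character in every 3, starting at position 3 (positions 3rd, 6th, 9th, ...).
Doing the same to "nomadic": "mi".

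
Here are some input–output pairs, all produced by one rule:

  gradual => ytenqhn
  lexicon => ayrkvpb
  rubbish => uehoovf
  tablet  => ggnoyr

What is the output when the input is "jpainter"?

ewcnvagr

The rule is to shift every letter 13 places forward in the alphabet (wrapping around) — i.e. ROT13, then move the last character to the front.
Starting from "jpainter": after the first operation, "wcnvagre"; after the second, "ewcnvagr".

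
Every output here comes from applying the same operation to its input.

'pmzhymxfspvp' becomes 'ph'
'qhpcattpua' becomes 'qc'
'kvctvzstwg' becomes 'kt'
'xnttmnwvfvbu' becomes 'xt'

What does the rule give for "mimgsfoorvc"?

In each case the input is transformed by: keep one character in every 3, starting at position 1 (positions 1st, 4th, 7th, ...), then delete the last 2 characters.
For "mimgsfoorvc", step one produces "mgov"; step two turns that into "mg".

mg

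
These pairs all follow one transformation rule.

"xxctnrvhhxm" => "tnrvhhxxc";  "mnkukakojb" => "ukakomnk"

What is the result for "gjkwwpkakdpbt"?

wwpkakdpgjk

The rule is to delete the last 2 characters, then move the first 3 characters to the end (rotate left by 3).
Applying both steps to "gjkwwpkakdpbt": "gjkwwpkakdp", then "wwpkakdpgjk".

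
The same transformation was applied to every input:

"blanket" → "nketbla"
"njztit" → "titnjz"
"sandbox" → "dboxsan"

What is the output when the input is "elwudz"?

Each output is the input with this applied: move the first 3 characters to the end (rotate left by 3).
Doing the same to "elwudz": "udzelw".

udzelw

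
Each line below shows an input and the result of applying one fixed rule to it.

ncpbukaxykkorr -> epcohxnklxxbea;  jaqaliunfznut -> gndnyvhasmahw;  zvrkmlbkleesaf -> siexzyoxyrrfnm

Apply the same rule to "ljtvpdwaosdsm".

zwgicqjnbfqfy

In each case the input is transformed by: shift every letter 13 places forward in the alphabet (wrapping around) — i.e. ROT13, then swap the first and last characters.
On "ljtvpdwaosdsm": the first step gives "ywgicqjnbfqfz", and the second then gives "zwgicqjnbfqfy".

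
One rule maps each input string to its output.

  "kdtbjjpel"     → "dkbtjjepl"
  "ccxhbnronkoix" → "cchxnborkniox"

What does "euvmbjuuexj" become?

The pattern: swap each adjacent pair of characters (1↔2, 3↔4, ...).
So "euvmbjuuexj" becomes "uemvjbuuxej".

uemvjbuuxej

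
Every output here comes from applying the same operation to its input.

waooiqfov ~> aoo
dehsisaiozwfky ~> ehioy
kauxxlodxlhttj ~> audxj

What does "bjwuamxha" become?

jwh

The transformation: swap each adjacent pair of characters (1↔2, 3↔4, ...), then keep one character in every 3, starting at position 1 (positions 1st, 4th, 7th, ...).
Working it through for "bjwuamxha": intermediate "jbuwmahxa", final "jwh".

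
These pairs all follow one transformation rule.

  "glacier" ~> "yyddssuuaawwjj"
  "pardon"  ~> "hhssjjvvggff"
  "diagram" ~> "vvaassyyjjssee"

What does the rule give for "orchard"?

ggjjuuzzssjjvv

What's happening: shift every letter 8 places backward in the alphabet (wrapping around), then double every character.
Doing the same to "orchard": "ggjjuuzzssjjvv".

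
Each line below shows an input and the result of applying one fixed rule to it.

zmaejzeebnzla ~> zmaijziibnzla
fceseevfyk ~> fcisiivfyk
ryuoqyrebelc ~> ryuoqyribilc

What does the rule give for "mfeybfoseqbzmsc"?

Each output is the input with this applied: replace every "e" with "i".
For "mfeybfoseqbzmsc" the result is "mfiybfosiqbzmsc".

mfiybfosiqbzmsc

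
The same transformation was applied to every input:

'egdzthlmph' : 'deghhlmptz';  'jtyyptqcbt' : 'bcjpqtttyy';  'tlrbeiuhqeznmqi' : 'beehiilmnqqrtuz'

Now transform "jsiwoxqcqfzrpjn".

cfijjnopqqrswxz

In each case the input is transformed by: sort the characters into alphabetical order.
Applying that to "jsiwoxqcqfzrpjn" gives "cfijjnopqqrswxz".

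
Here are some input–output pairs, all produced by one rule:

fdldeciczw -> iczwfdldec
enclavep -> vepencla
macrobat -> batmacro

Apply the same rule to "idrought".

The rule is to swap the front and back halves of the string, then move the first character to the end.
Starting from "idrought": after the first operation, "ughtidro"; after the second, "ghtidrou".

ghtidrou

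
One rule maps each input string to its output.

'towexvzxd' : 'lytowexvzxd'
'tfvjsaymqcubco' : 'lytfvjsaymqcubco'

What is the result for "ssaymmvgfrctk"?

lyssaymmvgfrctk

Looking at the pairs, the operation is to prepend "ly".
Applying that to "ssaymmvgfrctk" gives "lyssaymmvgfrctk".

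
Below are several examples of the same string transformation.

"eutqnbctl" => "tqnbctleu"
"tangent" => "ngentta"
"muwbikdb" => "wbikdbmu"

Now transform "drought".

oughtdr

Looking at the pairs, the operation is to move the first 2 characters to the end (rotate left by 2).
Doing the same to "drought": "oughtdr".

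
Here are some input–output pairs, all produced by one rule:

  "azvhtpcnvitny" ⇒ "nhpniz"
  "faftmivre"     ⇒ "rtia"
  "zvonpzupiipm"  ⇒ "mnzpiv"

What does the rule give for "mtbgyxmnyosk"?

In each case the input is transformed by: keep every other character starting from the second (positions 2nd, 4th, 6th, ...), then swap the first and last characters.
On "mtbgyxmnyosk" that produces "kgxnot".

kgxnot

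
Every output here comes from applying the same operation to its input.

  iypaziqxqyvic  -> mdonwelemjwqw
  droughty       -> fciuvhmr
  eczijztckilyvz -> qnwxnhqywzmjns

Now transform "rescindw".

In each case the input is transformed by: move the first character to the end, then shift every letter 12 places backward in the alphabet (wrapping around).
On "rescindw": the first step gives "escindwr", and the second then gives "sgqwbrkf".
(Check on "iypaziqxqyvic": → "ypaziqxqyvici" → "mdonwelemjwqw" ✓)

sgqwbrkf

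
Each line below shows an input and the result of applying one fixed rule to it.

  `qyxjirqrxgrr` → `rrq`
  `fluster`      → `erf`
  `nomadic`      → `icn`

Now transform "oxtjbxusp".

The rule is to move the last 2 characters to the front (rotate right by 2), then keep only the first 3 characters.
On "oxtjbxusp" that produces "spo".

spo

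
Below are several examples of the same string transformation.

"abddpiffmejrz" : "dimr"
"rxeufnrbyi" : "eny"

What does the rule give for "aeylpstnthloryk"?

ystok

The rule is to keep one character in every 3, starting at position 3 (positions 3rd, 6th, 9th, ...).
For "aeylpstnthloryk" the result is "ystok".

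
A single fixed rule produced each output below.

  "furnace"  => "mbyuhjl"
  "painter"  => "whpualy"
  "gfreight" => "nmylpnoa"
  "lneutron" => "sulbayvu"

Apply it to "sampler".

The transformation: shift every letter 7 places forward in the alphabet (wrapping around).
Doing the same to "sampler": "zhtwsly".

zhtwsly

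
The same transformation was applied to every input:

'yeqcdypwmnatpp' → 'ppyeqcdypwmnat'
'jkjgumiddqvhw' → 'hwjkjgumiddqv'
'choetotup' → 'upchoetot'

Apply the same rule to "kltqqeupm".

pmkltqqeu

What's happening: move the last 2 characters to the front (rotate right by 2).
Doing the same to "kltqqeupm": "pmkltqqeu".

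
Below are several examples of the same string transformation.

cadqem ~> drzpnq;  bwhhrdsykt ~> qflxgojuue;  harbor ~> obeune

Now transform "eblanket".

axrgroyn

The transformation: shift every letter 13 places forward in the alphabet (wrapping around) — i.e. ROT13, then swap the front and back halves of the string.
Doing the same to "eblanket": "axrgroyn".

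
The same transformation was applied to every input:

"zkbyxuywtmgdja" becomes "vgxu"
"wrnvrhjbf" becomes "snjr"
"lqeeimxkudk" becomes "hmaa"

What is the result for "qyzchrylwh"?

The pattern: shift every letter 4 places backward in the alphabet (wrapping around), then keep only the first 4 characters.
Starting from "qyzchrylwh": after the first operation, "muvydnuhsd"; after the second, "muvy".
(Check on "wrnvrhjbf": → "snjrndfxb" → "snjr" ✓)

muvy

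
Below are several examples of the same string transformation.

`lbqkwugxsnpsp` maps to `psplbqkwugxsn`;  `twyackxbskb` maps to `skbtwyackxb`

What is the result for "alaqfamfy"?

The transformation: move the last 3 characters to the front (rotate right by 3).
So "alaqfamfy" becomes "mfyalaqfa".

mfyalaqfa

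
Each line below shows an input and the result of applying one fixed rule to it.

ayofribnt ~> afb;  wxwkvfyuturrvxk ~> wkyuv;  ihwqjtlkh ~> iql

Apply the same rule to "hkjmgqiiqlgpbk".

hmilb

Each output is the input with this applied: keep one character in every 3, starting at position 1 (positions 1st, 4th, 7th, ...).
Doing the same to "hkjmgqiiqlgpbk": "hmilb".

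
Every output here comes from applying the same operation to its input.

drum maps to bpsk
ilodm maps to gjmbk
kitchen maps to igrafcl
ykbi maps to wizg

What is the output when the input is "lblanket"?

jzjylicr

The transformation: shift every letter 2 places backward in the alphabet (wrapping around).
"lblanket" → "jzjylicr".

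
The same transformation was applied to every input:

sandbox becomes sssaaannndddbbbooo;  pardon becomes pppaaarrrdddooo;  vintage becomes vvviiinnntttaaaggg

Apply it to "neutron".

The pattern: repeat every character 3 times, then delete the last 3 characters.
"neutron" → "nnneeeuuutttrrrooo".

nnneeeuuutttrrrooo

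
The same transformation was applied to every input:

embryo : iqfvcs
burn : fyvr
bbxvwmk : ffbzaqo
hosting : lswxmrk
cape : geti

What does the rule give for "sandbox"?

The rule is to shift every letter 4 places forward in the alphabet (wrapping around).
For "sandbox" the result is "werhfsb".

werhfsb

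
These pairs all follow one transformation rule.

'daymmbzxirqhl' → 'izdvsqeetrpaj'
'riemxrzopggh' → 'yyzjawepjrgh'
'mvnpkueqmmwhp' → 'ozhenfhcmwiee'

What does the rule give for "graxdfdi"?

The pattern: shift every letter 8 places backward in the alphabet (wrapping around), then move the last 3 characters to the front (rotate right by 3).
Starting from "graxdfdi": after the first operation, "yjspvxva"; after the second, "xvayjspv".

xvayjspv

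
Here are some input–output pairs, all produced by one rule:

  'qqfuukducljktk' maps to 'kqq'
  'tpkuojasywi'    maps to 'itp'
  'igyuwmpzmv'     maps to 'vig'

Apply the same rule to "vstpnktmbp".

pvs

What's happening: move the last character to the front, then keep only the first 3 characters.
On "vstpnktmbp" that produces "pvs".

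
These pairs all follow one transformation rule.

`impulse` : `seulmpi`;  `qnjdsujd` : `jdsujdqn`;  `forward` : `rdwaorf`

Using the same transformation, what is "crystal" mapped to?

Looking at the pairs, the operation is to reverse the string, then swap each adjacent pair of characters (1↔2, 3↔4, ...).
Starting from "crystal": after the first operation, "latsyrc"; after the second, "alstryc".

alstryc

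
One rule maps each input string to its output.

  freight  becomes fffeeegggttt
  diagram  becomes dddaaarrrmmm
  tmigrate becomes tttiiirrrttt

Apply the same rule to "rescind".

rrrsssiiiddd

The transformation: keep every other character starting from the first (positions 1st, 3rd, 5th, ...), then repeat every character 3 times.
Starting from "rescind": after the first operation, "rsid"; after the second, "rrrsssiiiddd".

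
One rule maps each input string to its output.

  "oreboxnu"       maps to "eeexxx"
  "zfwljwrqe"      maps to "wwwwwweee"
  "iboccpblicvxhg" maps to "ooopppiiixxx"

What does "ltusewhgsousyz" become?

The rule is to keep one character in every 3, starting at position 3 (positions 3rd, 6th, 9th, ...), then repeat every character 3 times.
Working it through for "ltusewhgsousyz": intermediate "uwss", final "uuuwwwssssss".

uuuwwwssssss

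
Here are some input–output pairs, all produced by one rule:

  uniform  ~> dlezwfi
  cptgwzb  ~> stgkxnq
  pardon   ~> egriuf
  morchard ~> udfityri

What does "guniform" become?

dxlezwfi

Rule — move the last character to the front, then shift every letter 9 places backward in the alphabet (wrapping around).
Applying both steps to "guniform": "mgunifor", then "dxlezwfi".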